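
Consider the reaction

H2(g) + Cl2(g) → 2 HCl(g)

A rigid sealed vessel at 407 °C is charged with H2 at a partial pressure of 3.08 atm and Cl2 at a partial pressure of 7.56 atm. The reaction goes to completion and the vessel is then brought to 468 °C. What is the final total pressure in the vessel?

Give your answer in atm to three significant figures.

11.6 atm

With V and T fixed, P_i ∝ n_i, so the mole ratios apply directly to partial pressures at 407 °C.
P(Cl2) required for 3.08 atm of H2 = (1/1) × 3.08 = 3.080 atm; available 7.56 atm, so H2 is limiting.
P(Cl2) remaining = 7.56 − (1/1) × 3.08 = 4.480 atm
P(gaseous products) = (2)/1 × 3.08 = 6.160 atm
P_total at 407 °C = 4.480 + 6.160 = 10.64 atm
Scaling to 468 °C: P = 10.64 × 741.15/680.15 = 11.59 atm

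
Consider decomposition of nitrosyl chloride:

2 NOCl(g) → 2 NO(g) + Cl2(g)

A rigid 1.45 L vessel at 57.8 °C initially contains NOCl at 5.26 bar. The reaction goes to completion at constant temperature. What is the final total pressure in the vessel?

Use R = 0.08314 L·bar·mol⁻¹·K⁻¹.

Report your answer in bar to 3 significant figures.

At constant T and V, P ∝ n(gas): 2 mol gas → 3 mol gas.
P_final = (3/2) × 5.26 = 7.890 bar

7.89 bar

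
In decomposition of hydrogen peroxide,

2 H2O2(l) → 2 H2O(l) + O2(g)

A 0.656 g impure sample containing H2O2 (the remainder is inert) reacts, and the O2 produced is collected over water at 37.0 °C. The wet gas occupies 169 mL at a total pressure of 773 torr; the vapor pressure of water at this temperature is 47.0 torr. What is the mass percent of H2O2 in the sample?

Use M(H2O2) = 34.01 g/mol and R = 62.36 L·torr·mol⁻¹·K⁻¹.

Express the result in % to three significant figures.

P(O2) = 773 − 47.0 = 726.0 torr
n(O2) = PV/RT = (726.0 × 0.1690) / (62.36 × 310.15) = 0.006344 mol
n(H2O2) = (2/1) × 0.006344 = 0.01269 mol
m(H2O2) = 0.01269 × 34.01 = 0.4316 g
%H2O2 = 0.4316 / 0.656 × 100 = 65.79%

65.8 %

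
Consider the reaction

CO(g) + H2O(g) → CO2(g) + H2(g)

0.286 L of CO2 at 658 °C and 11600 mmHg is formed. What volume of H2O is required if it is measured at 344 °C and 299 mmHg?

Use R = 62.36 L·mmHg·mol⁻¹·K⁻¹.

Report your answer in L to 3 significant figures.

7.35 L

n(CO2) = PV/RT = (11600 × 0.286) / (62.36 × 931.15) = 0.05713 mol
n(H2O) = (1/1) × 0.05713 = 0.05713 mol
V = nRT/P = 0.05713 × 62.36 × 617.15 / 299 = 7.353 L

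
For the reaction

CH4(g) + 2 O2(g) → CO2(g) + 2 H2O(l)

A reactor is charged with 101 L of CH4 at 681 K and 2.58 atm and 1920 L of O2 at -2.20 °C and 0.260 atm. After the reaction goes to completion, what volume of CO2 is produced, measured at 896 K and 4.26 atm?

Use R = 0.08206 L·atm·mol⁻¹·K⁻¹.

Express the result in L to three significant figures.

n(CH4) = PV/RT = (2.58 × 101) / (0.08206 × 681) = 4.663 mol
n(O2) = PV/RT = (0.260 × 1920) / (0.08206 × 270.95) = 22.45 mol
For 4.663 mol CH4, stoichiometry requires (2/1) × 4.663 = 9.326 mol O2; 22.45 mol is available, so CH4 is limiting.
n(CO2) = (1/1) × 4.663 = 4.663 mol
V(CO2) = nRT/P = 4.663 × 0.08206 × 896 / 4.26 = 80.48 L

80.5 L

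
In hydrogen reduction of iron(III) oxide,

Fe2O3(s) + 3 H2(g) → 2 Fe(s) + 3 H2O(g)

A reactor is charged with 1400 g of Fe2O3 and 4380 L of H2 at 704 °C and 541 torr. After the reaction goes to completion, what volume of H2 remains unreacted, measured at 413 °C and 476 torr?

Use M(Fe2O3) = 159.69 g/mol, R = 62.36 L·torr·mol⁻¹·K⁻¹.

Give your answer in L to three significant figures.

1130 L

n(Fe2O3) = 1400 / 159.69 = 8.767 mol
n(H2) = PV/RT = (541 × 4380) / (62.36 × 977.15) = 38.89 mol
For 8.767 mol Fe2O3, stoichiometry requires (3/1) × 8.767 = 26.30 mol H2; 38.89 mol is available, so Fe2O3 is limiting.
n(H2) consumed = (3/1) × 8.767 = 26.30 mol; remaining = 38.89 − 26.30 = 12.59 mol
V(H2) = nRT/P = 12.59 × 62.36 × 686.15 / 476 = 1132 L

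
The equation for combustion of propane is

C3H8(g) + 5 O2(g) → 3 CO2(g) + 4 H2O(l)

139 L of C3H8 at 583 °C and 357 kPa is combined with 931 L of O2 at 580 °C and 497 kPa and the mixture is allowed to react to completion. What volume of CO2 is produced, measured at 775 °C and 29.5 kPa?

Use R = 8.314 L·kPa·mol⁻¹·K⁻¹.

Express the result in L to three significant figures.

n(C3H8) = PV/RT = (357 × 139) / (8.314 × 856.15) = 6.971 mol
n(O2) = PV/RT = (497 × 931) / (8.314 × 853.15) = 65.23 mol
For 6.971 mol C3H8, stoichiometry requires (5/1) × 6.971 = 34.86 mol O2; 65.23 mol is available, so C3H8 is limiting.
n(CO2) = (3/1) × 6.971 = 20.91 mol
V(CO2) = nRT/P = 20.91 × 8.314 × 1048.15 / 29.5 = 6177 L

6180 L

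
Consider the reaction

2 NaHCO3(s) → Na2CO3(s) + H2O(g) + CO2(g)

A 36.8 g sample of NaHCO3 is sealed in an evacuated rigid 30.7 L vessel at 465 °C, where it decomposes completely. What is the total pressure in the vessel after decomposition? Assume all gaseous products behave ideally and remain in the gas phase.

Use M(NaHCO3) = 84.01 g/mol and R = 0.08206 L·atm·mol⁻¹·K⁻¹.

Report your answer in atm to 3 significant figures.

n(NaHCO3) = 36.8 / 84.01 = 0.4380 mol
n(gas produced) = (2/2) × 0.4380 = 0.4380 mol
P = nRT/V = 0.4380 × 0.08206 × 738.15 / 30.7 = 0.8642 atm

0.864 atm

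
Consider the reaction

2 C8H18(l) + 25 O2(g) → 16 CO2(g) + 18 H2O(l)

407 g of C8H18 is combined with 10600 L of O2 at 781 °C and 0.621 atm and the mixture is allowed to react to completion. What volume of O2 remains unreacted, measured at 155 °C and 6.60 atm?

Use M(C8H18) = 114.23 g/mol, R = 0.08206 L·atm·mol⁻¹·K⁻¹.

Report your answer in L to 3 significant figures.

168 L

n(C8H18) = 407 / 114.23 = 3.563 mol
n(O2) = PV/RT = (0.621 × 10600) / (0.08206 × 1054.15) = 76.10 mol
For 3.563 mol C8H18, stoichiometry requires (25/2) × 3.563 = 44.54 mol O2; 76.10 mol is available, so C8H18 is limiting.
n(O2) consumed = (25/2) × 3.563 = 44.54 mol; remaining = 76.10 − 44.54 = 31.56 mol
V(O2) = nRT/P = 31.56 × 0.08206 × 428.15 / 6.60 = 168.0 L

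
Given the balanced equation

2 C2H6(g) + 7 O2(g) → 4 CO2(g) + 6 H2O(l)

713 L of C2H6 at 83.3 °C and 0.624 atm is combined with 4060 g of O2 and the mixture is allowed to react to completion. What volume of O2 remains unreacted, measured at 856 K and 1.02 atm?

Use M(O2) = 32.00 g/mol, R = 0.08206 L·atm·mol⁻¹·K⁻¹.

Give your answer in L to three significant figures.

n(C2H6) = PV/RT = (0.624 × 713) / (0.08206 × 356.45) = 15.21 mol
n(O2) = 4060 / 32.00 = 126.9 mol
For 15.21 mol C2H6, stoichiometry requires (7/2) × 15.21 = 53.23 mol O2; 126.9 mol is available, so C2H6 is limiting.
n(O2) consumed = (7/2) × 15.21 = 53.23 mol; remaining = 126.9 − 53.23 = 73.67 mol
V(O2) = nRT/P = 73.67 × 0.08206 × 856 / 1.02 = 5073 L

5070 L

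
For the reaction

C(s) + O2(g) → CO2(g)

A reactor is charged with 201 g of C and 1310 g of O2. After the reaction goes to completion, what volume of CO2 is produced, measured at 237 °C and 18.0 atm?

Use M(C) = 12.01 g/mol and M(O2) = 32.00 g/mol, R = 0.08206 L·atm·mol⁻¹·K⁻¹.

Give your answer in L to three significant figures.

n(C) = 201 / 12.01 = 16.74 mol
n(O2) = 1310 / 32.00 = 40.94 mol
For 16.74 mol C, stoichiometry requires (1/1) × 16.74 = 16.74 mol O2; 40.94 mol is available, so C is limiting.
n(CO2) = (1/1) × 16.74 = 16.74 mol
V(CO2) = nRT/P = 16.74 × 0.08206 × 510.15 / 18.0 = 38.93 L

38.9 L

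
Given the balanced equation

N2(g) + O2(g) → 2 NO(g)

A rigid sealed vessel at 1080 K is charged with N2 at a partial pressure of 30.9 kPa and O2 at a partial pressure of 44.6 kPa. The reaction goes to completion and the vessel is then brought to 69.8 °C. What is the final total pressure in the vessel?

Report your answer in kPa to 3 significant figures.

24.0 kPa

At constant V, partial pressures at 1080 K are proportional to moles, so apply stoichiometry directly to pressures.
P(O2) required for 30.9 kPa of N2 = (1/1) × 30.9 = 30.90 kPa; available 44.6 kPa, so N2 is limiting.
P(O2) remaining = 44.6 − (1/1) × 30.9 = 13.70 kPa
P(gaseous products) = (2)/1 × 30.9 = 61.80 kPa
P_total at 1080 K = 13.70 + 61.80 = 75.50 kPa
Scaling to 69.8 °C: P = 75.50 × 342.95/1080 = 23.97 kPa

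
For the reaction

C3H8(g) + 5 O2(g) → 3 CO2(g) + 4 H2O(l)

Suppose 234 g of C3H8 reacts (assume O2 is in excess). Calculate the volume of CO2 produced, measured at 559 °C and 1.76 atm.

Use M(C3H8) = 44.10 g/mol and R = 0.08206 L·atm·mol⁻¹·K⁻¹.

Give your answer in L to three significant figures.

618 L

n(C3H8) = 234.0 / 44.10 = 5.306 mol
n(CO2) = (3/1) × 5.306 = 15.92 mol
V = nRT/P = 15.92 × 0.08206 × 832.15 / 1.76 = 617.7 L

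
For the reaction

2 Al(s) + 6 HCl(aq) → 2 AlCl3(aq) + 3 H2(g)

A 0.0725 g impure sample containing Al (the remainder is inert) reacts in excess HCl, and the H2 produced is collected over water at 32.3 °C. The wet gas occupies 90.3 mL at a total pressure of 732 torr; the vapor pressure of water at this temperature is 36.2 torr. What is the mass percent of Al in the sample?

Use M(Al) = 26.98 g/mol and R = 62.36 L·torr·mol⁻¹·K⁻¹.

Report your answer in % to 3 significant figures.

81.8 %

P(H2) = 732 − 36.2 = 695.8 torr
n(H2) = PV/RT = (695.8 × 0.09030) / (62.36 × 305.45) = 0.003299 mol
n(Al) = (2/3) × 0.003299 = 0.002199 mol
m(Al) = 0.002199 × 26.98 = 0.05933 g
%Al = 0.05933 / 0.0725 × 100 = 81.83%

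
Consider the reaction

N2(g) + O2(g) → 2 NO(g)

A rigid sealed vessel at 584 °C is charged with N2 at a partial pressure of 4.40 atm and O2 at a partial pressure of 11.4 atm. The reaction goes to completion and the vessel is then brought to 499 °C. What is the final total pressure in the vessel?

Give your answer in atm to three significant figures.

Because the vessel is rigid and T is held at 584 °C, work the stoichiometry in partial pressures (P_i = n_iRT/V).
P(O2) required for 4.40 atm of N2 = (1/1) × 4.40 = 4.400 atm; available 11.4 atm, so N2 is limiting.
P(O2) remaining = 11.4 − (1/1) × 4.40 = 7.000 atm
P(gaseous products) = (2)/1 × 4.40 = 8.800 atm
P_total at 584 °C = 7.000 + 8.800 = 15.80 atm
Scaling to 499 °C: P = 15.80 × 772.15/857.15 = 14.23 atm

14.2 atm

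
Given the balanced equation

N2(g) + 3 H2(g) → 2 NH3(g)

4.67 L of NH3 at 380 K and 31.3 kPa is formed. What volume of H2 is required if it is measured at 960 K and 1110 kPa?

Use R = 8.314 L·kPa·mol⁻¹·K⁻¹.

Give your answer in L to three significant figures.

0.499 L

n(NH3) = PV/RT = (31.3 × 4.67) / (8.314 × 380) = 0.04627 mol
n(H2) = (3/2) × 0.04627 = 0.06940 mol
V = nRT/P = 0.06940 × 8.314 × 960 / 1110 = 0.4990 L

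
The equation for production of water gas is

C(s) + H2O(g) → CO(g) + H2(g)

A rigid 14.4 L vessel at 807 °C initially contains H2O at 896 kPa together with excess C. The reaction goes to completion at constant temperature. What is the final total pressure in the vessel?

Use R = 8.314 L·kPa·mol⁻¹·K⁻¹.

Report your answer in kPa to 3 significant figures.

Rigid vessel, constant T ⇒ P scales with total gas moles (1 → 2).
P_final = (2/1) × 896 = 1792 kPa

1790 kPa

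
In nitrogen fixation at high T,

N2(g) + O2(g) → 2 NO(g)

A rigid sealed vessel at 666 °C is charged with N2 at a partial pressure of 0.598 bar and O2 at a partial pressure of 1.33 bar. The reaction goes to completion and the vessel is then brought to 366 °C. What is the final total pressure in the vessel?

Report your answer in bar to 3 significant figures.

1.31 bar

At constant V, partial pressures at 666 °C are proportional to moles, so apply stoichiometry directly to pressures.
P(O2) required for 0.598 bar of N2 = (1/1) × 0.598 = 0.5980 bar; available 1.33 bar, so N2 is limiting.
P(O2) remaining = 1.33 − (1/1) × 0.598 = 0.7320 bar
P(gaseous products) = (2)/1 × 0.598 = 1.196 bar
P_total at 666 °C = 0.7320 + 1.196 = 1.928 bar
Scaling to 366 °C: P = 1.928 × 639.15/939.15 = 1.312 bar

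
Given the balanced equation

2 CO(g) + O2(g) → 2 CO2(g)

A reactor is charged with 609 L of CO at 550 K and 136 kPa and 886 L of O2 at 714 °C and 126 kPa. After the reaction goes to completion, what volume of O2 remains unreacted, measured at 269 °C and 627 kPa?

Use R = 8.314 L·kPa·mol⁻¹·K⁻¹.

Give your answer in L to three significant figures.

32.7 L

n(CO) = PV/RT = (136 × 609) / (8.314 × 550) = 18.11 mol
n(O2) = PV/RT = (126 × 886) / (8.314 × 987.15) = 13.60 mol
For 18.11 mol CO, stoichiometry requires (1/2) × 18.11 = 9.055 mol O2; 13.60 mol is available, so CO is limiting.
n(O2) consumed = (1/2) × 18.11 = 9.055 mol; remaining = 13.60 − 9.055 = 4.545 mol
V(O2) = nRT/P = 4.545 × 8.314 × 542.15 / 627 = 32.67 L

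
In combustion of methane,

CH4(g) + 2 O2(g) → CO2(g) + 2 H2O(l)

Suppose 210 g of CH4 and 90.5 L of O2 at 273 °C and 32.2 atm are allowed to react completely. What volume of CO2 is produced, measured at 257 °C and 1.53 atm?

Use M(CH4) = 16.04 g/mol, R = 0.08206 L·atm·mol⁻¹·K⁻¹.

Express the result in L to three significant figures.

n(CH4) = 210 / 16.04 = 13.09 mol
n(O2) = PV/RT = (32.2 × 90.5) / (0.08206 × 546.15) = 65.02 mol
For 13.09 mol CH4, stoichiometry requires (2/1) × 13.09 = 26.18 mol O2; 65.02 mol is available, so CH4 is limiting.
n(CO2) = (1/1) × 13.09 = 13.09 mol
V(CO2) = nRT/P = 13.09 × 0.08206 × 530.15 / 1.53 = 372.2 L

372 L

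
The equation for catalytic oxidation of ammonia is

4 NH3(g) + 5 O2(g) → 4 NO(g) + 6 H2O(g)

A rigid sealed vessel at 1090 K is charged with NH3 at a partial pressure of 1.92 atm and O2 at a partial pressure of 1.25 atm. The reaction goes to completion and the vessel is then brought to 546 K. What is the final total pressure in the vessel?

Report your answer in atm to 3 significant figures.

1.71 atm

At constant V, partial pressures at 1090 K are proportional to moles, so apply stoichiometry directly to pressures.
P(O2) required for 1.92 atm of NH3 = (5/4) × 1.92 = 2.400 atm; available 1.25 atm, so O2 is limiting.
P(NH3) remaining = 1.92 − (4/5) × 1.25 = 0.9200 atm
P(gaseous products) = (4+6)/5 × 1.25 = 2.500 atm
P_total at 1090 K = 0.9200 + 2.500 = 3.420 atm
Scaling to 546 K: P = 3.420 × 546/1090 = 1.713 atm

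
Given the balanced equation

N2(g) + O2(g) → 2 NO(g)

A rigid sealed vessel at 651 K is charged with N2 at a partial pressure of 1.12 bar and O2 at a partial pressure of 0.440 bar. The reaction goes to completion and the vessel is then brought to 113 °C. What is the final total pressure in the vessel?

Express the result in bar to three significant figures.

0.925 bar

At constant V, partial pressures at 651 K are proportional to moles, so apply stoichiometry directly to pressures.
P(O2) required for 1.12 bar of N2 = (1/1) × 1.12 = 1.120 bar; available 0.440 bar, so O2 is limiting.
P(N2) remaining = 1.12 − (1/1) × 0.440 = 0.6800 bar
P(gaseous products) = (2)/1 × 0.440 = 0.8800 bar
P_total at 651 K = 0.6800 + 0.8800 = 1.560 bar
Scaling to 113 °C: P = 1.560 × 386.15/651 = 0.9253 bar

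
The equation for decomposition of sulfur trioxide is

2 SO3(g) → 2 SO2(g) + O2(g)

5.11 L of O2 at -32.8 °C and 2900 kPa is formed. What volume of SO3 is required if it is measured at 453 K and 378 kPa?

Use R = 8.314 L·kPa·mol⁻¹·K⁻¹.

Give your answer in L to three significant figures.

n(O2) = PV/RT = (2900 × 5.11) / (8.314 × 240.35) = 7.416 mol
n(SO3) = (2/1) × 7.416 = 14.83 mol
V = nRT/P = 14.83 × 8.314 × 453 / 378 = 147.8 L

148 L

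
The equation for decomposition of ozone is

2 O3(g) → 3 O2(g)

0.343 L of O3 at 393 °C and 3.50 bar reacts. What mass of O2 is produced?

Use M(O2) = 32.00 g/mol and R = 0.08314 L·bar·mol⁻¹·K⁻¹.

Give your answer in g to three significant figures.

n(O3) = PV/RT = (3.50 × 0.343) / (0.08314 × 666.15) = 0.02168 mol
n(O2) = (3/2) × 0.02168 = 0.03252 mol
m(O2) = 0.03252 × 32.00 = 1.041 g

1.04 g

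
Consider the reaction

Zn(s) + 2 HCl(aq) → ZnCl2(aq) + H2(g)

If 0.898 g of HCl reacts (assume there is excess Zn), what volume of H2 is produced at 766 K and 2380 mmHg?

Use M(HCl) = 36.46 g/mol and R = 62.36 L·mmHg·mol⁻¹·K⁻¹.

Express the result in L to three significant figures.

n(HCl) = 0.8980 / 36.46 = 0.02463 mol
n(H2) = (1/2) × 0.02463 = 0.01231 mol
V = nRT/P = 0.01231 × 62.36 × 766 / 2380 = 0.2471 L

0.247 L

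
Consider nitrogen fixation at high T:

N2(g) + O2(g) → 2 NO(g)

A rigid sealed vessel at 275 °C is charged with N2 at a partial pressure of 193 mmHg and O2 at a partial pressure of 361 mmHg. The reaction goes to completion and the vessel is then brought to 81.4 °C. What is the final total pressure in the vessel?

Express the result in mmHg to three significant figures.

358 mmHg

At constant V, partial pressures at 275 °C are proportional to moles, so apply stoichiometry directly to pressures.
P(O2) required for 193 mmHg of N2 = (1/1) × 193 = 193.0 mmHg; available 361 mmHg, so N2 is limiting.
P(O2) remaining = 361 − (1/1) × 193 = 168.0 mmHg
P(gaseous products) = (2)/1 × 193 = 386.0 mmHg
P_total at 275 °C = 168.0 + 386.0 = 554.0 mmHg
Scaling to 81.4 °C: P = 554.0 × 354.55/548.15 = 358.3 mmHg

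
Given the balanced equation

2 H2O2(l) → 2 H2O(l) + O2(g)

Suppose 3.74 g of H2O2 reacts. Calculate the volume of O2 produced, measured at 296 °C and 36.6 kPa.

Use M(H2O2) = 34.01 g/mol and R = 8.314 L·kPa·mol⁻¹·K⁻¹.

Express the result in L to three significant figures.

n(H2O2) = 3.740 / 34.01 = 0.1100 mol
n(O2) = (1/2) × 0.1100 = 0.05500 mol
V = nRT/P = 0.05500 × 8.314 × 569.15 / 36.6 = 7.111 L

7.11 L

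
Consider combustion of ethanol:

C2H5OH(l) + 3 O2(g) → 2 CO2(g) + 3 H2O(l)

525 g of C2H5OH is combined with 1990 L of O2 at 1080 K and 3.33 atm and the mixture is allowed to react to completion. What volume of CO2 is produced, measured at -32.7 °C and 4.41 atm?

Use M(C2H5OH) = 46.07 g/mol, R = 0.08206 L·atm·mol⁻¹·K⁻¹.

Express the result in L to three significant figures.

102 L

n(C2H5OH) = 525 / 46.07 = 11.40 mol
n(O2) = PV/RT = (3.33 × 1990) / (0.08206 × 1080) = 74.77 mol
For 11.40 mol C2H5OH, stoichiometry requires (3/1) × 11.40 = 34.20 mol O2; 74.77 mol is available, so C2H5OH is limiting.
n(CO2) = (2/1) × 11.40 = 22.80 mol
V(CO2) = nRT/P = 22.80 × 0.08206 × 240.45 / 4.41 = 102.0 L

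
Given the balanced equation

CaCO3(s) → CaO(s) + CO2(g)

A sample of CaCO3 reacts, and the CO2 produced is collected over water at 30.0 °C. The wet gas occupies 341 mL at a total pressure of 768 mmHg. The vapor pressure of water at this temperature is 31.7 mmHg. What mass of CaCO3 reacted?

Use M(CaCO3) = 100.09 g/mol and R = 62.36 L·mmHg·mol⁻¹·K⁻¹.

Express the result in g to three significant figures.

P(CO2) = 768 − 31.7 = 736.3 mmHg
n(CO2) = PV/RT = (736.3 × 0.3410) / (62.36 × 303.15) = 0.01328 mol
n(CaCO3) = (1/1) × 0.01328 = 0.01328 mol
m(CaCO3) = 0.01328 × 100.09 = 1.329 g

1.33 g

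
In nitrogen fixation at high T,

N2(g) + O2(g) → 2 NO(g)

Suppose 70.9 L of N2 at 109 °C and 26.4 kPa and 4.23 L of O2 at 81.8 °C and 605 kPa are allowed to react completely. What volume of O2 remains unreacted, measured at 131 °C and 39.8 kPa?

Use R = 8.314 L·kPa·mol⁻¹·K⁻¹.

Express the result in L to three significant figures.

n(N2) = PV/RT = (26.4 × 70.9) / (8.314 × 382.15) = 0.5891 mol
n(O2) = PV/RT = (605 × 4.23) / (8.314 × 354.95) = 0.8672 mol
For 0.5891 mol N2, stoichiometry requires (1/1) × 0.5891 = 0.5891 mol O2; 0.8672 mol is available, so N2 is limiting.
n(O2) consumed = (1/1) × 0.5891 = 0.5891 mol; remaining = 0.8672 − 0.5891 = 0.2781 mol
V(O2) = nRT/P = 0.2781 × 8.314 × 404.15 / 39.8 = 23.48 L

23.5 L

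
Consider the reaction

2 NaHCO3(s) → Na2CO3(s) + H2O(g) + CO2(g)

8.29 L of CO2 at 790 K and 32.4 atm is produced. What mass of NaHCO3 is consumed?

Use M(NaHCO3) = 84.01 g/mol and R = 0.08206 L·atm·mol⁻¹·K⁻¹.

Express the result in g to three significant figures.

696 g

n(CO2) = PV/RT = (32.4 × 8.29) / (0.08206 × 790) = 4.143 mol
n(NaHCO3) = (2/1) × 4.143 = 8.286 mol
m(NaHCO3) = 8.286 × 84.01 = 696.1 g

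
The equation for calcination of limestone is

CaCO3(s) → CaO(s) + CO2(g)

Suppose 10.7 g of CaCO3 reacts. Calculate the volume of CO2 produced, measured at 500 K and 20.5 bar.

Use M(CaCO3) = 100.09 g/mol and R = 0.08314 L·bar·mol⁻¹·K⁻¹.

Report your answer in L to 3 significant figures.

n(CaCO3) = 10.70 / 100.09 = 0.1069 mol
n(CO2) = (1/1) × 0.1069 = 0.1069 mol
V = nRT/P = 0.1069 × 0.08314 × 500 / 20.5 = 0.2168 L

0.217 L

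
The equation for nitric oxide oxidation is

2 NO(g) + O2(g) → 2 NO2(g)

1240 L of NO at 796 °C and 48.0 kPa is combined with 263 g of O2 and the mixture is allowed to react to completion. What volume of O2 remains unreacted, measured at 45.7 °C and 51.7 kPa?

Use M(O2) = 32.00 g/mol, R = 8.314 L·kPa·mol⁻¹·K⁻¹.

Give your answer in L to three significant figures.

n(NO) = PV/RT = (48.0 × 1240) / (8.314 × 1069.15) = 6.696 mol
n(O2) = 263 / 32.00 = 8.219 mol
For 6.696 mol NO, stoichiometry requires (1/2) × 6.696 = 3.348 mol O2; 8.219 mol is available, so NO is limiting.
n(O2) consumed = (1/2) × 6.696 = 3.348 mol; remaining = 8.219 − 3.348 = 4.871 mol
V(O2) = nRT/P = 4.871 × 8.314 × 318.85 / 51.7 = 249.8 L

250 L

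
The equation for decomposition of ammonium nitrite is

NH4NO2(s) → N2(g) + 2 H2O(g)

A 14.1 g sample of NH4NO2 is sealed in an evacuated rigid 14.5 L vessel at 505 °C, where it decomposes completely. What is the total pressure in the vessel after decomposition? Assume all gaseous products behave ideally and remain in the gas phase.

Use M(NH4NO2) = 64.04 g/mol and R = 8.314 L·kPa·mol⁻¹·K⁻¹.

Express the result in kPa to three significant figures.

295 kPa

n(NH4NO2) = 14.1 / 64.04 = 0.2202 mol
n(gas produced) = (3/1) × 0.2202 = 0.6606 mol
P = nRT/V = 0.6606 × 8.314 × 778.15 / 14.5 = 294.7 kPa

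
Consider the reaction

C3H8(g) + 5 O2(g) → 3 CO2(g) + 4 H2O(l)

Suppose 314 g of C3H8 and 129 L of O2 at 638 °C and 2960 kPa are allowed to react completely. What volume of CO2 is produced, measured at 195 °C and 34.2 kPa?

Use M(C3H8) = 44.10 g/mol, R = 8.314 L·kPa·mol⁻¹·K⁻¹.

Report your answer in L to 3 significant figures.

n(C3H8) = 314 / 44.10 = 7.120 mol
n(O2) = PV/RT = (2960 × 129) / (8.314 × 911.15) = 50.41 mol
For 7.120 mol C3H8, stoichiometry requires (5/1) × 7.120 = 35.60 mol O2; 50.41 mol is available, so C3H8 is limiting.
n(CO2) = (3/1) × 7.120 = 21.36 mol
V(CO2) = nRT/P = 21.36 × 8.314 × 468.15 / 34.2 = 2431 L

2430 L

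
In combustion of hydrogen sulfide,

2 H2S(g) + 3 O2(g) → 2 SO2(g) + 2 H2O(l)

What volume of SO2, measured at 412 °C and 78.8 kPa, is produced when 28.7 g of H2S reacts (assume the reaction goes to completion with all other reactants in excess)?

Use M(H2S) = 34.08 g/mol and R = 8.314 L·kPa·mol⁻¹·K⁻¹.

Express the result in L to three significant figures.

60.9 L

n(H2S) = 28.70 / 34.08 = 0.8421 mol
n(SO2) = (2/2) × 0.8421 = 0.8421 mol
V = nRT/P = 0.8421 × 8.314 × 685.15 / 78.8 = 60.87 L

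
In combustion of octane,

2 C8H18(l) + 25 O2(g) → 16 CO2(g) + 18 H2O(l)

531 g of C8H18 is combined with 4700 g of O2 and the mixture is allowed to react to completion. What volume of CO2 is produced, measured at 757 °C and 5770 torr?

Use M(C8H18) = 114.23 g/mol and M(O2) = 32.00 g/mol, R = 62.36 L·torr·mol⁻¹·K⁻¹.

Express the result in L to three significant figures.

n(C8H18) = 531 / 114.23 = 4.649 mol
n(O2) = 4700 / 32.00 = 146.9 mol
For 4.649 mol C8H18, stoichiometry requires (25/2) × 4.649 = 58.11 mol O2; 146.9 mol is available, so C8H18 is limiting.
n(CO2) = (16/2) × 4.649 = 37.19 mol
V(CO2) = nRT/P = 37.19 × 62.36 × 1030.15 / 5770 = 414.1 L

414 L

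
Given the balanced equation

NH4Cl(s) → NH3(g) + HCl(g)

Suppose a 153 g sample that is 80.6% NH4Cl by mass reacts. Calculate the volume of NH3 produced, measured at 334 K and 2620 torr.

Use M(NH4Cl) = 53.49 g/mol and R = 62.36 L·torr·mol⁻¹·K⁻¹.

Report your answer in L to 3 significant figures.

mass of NH4Cl = 153 × 80.6/100 = 123.3 g
n(NH4Cl) = 123.3 / 53.49 = 2.305 mol
n(NH3) = (1/1) × 2.305 = 2.305 mol
V = nRT/P = 2.305 × 62.36 × 334 / 2620 = 18.32 L

18.3 L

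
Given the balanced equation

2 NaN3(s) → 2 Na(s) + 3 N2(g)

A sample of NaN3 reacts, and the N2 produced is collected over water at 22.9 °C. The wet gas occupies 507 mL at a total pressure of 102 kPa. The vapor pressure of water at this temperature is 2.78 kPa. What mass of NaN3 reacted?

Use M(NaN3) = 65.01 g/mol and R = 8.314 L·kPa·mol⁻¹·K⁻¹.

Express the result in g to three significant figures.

0.886 g

P(N2) = 102 − 2.78 = 99.22 kPa
n(N2) = PV/RT = (99.22 × 0.5070) / (8.314 × 296.05) = 0.02044 mol
n(NaN3) = (2/3) × 0.02044 = 0.01363 mol
m(NaN3) = 0.01363 × 65.01 = 0.8861 g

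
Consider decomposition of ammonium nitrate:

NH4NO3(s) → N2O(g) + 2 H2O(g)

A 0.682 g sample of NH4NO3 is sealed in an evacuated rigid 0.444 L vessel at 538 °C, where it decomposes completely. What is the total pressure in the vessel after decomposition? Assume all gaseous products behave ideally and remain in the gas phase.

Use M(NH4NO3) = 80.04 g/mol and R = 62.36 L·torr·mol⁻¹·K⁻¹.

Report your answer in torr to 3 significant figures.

2910 torr

n(NH4NO3) = 0.682 / 80.04 = 0.008521 mol
n(gas produced) = (3/1) × 0.008521 = 0.02556 mol
P = nRT/V = 0.02556 × 62.36 × 811.15 / 0.444 = 2912 torr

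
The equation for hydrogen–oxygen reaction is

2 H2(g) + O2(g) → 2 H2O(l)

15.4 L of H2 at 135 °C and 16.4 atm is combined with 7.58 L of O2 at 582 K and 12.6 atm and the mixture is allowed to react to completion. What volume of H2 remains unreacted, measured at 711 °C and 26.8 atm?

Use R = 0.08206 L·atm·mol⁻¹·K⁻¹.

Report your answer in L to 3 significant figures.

10.7 L

n(H2) = PV/RT = (16.4 × 15.4) / (0.08206 × 408.15) = 7.541 mol
n(O2) = PV/RT = (12.6 × 7.58) / (0.08206 × 582) = 2.000 mol
For 7.541 mol H2, stoichiometry requires (1/2) × 7.541 = 3.771 mol O2; 2.000 mol is available, so O2 is limiting.
n(H2) consumed = (2/1) × 2.000 = 4.000 mol; remaining = 7.541 − 4.000 = 3.541 mol
V(H2) = nRT/P = 3.541 × 0.08206 × 984.15 / 26.8 = 10.67 L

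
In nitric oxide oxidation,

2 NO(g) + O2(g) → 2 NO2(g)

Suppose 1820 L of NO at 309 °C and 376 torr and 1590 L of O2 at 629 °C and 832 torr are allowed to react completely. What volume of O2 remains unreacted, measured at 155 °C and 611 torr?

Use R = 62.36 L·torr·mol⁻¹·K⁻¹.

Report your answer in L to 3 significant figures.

n(NO) = PV/RT = (376 × 1820) / (62.36 × 582.15) = 18.85 mol
n(O2) = PV/RT = (832 × 1590) / (62.36 × 902.15) = 23.51 mol
For 18.85 mol NO, stoichiometry requires (1/2) × 18.85 = 9.425 mol O2; 23.51 mol is available, so NO is limiting.
n(O2) consumed = (1/2) × 18.85 = 9.425 mol; remaining = 23.51 − 9.425 = 14.09 mol
V(O2) = nRT/P = 14.09 × 62.36 × 428.15 / 611 = 615.7 L

616 L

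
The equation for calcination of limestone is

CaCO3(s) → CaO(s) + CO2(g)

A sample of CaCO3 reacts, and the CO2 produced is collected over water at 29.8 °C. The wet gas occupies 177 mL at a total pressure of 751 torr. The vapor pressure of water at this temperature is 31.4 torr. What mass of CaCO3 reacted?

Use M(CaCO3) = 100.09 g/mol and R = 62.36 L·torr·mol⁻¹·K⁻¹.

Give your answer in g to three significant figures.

P(CO2) = 751 − 31.4 = 719.6 torr
n(CO2) = PV/RT = (719.6 × 0.1770) / (62.36 × 302.95) = 0.006742 mol
n(CaCO3) = (1/1) × 0.006742 = 0.006742 mol
m(CaCO3) = 0.006742 × 100.09 = 0.6748 g

0.675 g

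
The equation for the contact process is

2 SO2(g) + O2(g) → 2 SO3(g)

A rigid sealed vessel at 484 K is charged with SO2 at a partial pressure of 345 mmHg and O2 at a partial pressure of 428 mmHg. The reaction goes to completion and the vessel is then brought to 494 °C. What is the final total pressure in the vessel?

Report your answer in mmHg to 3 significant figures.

952 mmHg

With V and T fixed, P_i ∝ n_i, so the mole ratios apply directly to partial pressures at 484 K.
P(O2) required for 345 mmHg of SO2 = (1/2) × 345 = 172.5 mmHg; available 428 mmHg, so SO2 is limiting.
P(O2) remaining = 428 − (1/2) × 345 = 255.5 mmHg
P(gaseous products) = (2)/2 × 345 = 345.0 mmHg
P_total at 484 K = 255.5 + 345.0 = 600.5 mmHg
Scaling to 494 °C: P = 600.5 × 767.15/484 = 951.8 mmHg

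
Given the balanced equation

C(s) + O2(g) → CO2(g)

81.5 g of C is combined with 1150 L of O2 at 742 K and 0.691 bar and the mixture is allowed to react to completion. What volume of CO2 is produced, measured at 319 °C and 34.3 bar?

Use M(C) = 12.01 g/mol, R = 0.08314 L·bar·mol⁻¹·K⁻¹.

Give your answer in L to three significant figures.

n(C) = 81.5 / 12.01 = 6.786 mol
n(O2) = PV/RT = (0.691 × 1150) / (0.08314 × 742) = 12.88 mol
For 6.786 mol C, stoichiometry requires (1/1) × 6.786 = 6.786 mol O2; 12.88 mol is available, so C is limiting.
n(CO2) = (1/1) × 6.786 = 6.786 mol
V(CO2) = nRT/P = 6.786 × 0.08314 × 592.15 / 34.3 = 9.740 L

9.74 L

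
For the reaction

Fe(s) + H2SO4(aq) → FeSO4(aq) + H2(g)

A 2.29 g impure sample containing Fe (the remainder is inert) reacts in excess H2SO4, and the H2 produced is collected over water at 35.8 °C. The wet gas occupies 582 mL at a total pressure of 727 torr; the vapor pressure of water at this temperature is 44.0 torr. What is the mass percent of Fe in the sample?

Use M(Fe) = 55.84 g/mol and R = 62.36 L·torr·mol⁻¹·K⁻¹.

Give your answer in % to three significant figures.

P(H2) = 727 − 44.0 = 683.0 torr
n(H2) = PV/RT = (683.0 × 0.5820) / (62.36 × 308.95) = 0.02063 mol
n(Fe) = (1/1) × 0.02063 = 0.02063 mol
m(Fe) = 0.02063 × 55.84 = 1.152 g
%Fe = 1.152 / 2.29 × 100 = 50.31%

50.3 %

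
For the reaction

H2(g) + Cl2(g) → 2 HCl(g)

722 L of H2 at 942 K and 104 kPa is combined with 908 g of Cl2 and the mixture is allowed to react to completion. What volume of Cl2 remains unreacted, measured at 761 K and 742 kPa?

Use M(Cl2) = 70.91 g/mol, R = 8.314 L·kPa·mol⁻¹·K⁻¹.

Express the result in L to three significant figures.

n(H2) = PV/RT = (104 × 722) / (8.314 × 942) = 9.588 mol
n(Cl2) = 908 / 70.91 = 12.80 mol
For 9.588 mol H2, stoichiometry requires (1/1) × 9.588 = 9.588 mol Cl2; 12.80 mol is available, so H2 is limiting.
n(Cl2) consumed = (1/1) × 9.588 = 9.588 mol; remaining = 12.80 − 9.588 = 3.212 mol
V(Cl2) = nRT/P = 3.212 × 8.314 × 761 / 742 = 27.39 L

27.4 L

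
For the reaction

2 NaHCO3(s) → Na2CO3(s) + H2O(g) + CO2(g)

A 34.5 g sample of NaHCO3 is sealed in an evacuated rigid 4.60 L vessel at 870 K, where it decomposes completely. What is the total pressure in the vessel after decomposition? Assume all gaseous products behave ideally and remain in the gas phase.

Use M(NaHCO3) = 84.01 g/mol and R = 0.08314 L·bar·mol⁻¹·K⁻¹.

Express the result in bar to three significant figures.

6.46 bar

n(NaHCO3) = 34.5 / 84.01 = 0.4107 mol
n(gas produced) = (2/2) × 0.4107 = 0.4107 mol
P = nRT/V = 0.4107 × 0.08314 × 870 / 4.60 = 6.458 bar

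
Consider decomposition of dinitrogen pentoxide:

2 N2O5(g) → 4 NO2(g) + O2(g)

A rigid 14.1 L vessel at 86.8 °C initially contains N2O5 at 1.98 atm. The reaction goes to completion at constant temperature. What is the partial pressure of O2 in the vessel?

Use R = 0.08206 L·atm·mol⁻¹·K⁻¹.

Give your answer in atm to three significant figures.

n(N2O5)₀ = PV/RT = (1.98 × 14.1) / (0.08206 × 359.95) = 0.9452 mol
n(O2) = (1/2) × 0.9452 = 0.4726 mol
P(O2) = nRT/V = 0.4726 × 0.08206 × 359.95 / 14.1 = 0.9900 atm

0.990 atm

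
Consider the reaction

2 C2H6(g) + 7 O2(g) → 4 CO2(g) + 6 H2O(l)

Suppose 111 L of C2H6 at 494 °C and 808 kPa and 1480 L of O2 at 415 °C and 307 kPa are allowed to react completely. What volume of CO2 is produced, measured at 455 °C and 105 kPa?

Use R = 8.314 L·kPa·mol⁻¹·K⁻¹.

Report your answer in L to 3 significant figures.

1620 L

n(C2H6) = PV/RT = (808 × 111) / (8.314 × 767.15) = 14.06 mol
n(O2) = PV/RT = (307 × 1480) / (8.314 × 688.15) = 79.42 mol
For 14.06 mol C2H6, stoichiometry requires (7/2) × 14.06 = 49.21 mol O2; 79.42 mol is available, so C2H6 is limiting.
n(CO2) = (4/2) × 14.06 = 28.12 mol
V(CO2) = nRT/P = 28.12 × 8.314 × 728.15 / 105 = 1621 L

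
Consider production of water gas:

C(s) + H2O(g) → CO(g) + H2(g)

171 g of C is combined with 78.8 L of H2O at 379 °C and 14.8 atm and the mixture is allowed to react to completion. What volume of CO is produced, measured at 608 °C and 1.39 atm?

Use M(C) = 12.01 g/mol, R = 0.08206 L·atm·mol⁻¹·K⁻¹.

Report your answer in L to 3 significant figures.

n(C) = 171 / 12.01 = 14.24 mol
n(H2O) = PV/RT = (14.8 × 78.8) / (0.08206 × 652.15) = 21.79 mol
For 14.24 mol C, stoichiometry requires (1/1) × 14.24 = 14.24 mol H2O; 21.79 mol is available, so C is limiting.
n(CO) = (1/1) × 14.24 = 14.24 mol
V(CO) = nRT/P = 14.24 × 0.08206 × 881.15 / 1.39 = 740.8 L

741 L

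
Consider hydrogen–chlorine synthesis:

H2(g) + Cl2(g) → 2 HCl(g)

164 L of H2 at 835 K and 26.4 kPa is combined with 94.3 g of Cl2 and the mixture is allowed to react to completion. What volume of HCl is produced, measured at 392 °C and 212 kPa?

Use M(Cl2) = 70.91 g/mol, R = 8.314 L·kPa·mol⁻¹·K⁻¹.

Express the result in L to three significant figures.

32.5 L

n(H2) = PV/RT = (26.4 × 164) / (8.314 × 835) = 0.6237 mol
n(Cl2) = 94.3 / 70.91 = 1.330 mol
For 0.6237 mol H2, stoichiometry requires (1/1) × 0.6237 = 0.6237 mol Cl2; 1.330 mol is available, so H2 is limiting.
n(HCl) = (2/1) × 0.6237 = 1.247 mol
V(HCl) = nRT/P = 1.247 × 8.314 × 665.15 / 212 = 32.53 L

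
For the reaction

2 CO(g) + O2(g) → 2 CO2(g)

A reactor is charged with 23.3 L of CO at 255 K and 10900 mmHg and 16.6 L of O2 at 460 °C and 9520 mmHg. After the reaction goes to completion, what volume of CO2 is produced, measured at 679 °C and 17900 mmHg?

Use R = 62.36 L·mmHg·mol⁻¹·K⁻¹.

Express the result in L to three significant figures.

n(CO) = PV/RT = (10900 × 23.3) / (62.36 × 255) = 15.97 mol
n(O2) = PV/RT = (9520 × 16.6) / (62.36 × 733.15) = 3.457 mol
For 15.97 mol CO, stoichiometry requires (1/2) × 15.97 = 7.985 mol O2; 3.457 mol is available, so O2 is limiting.
n(CO2) = (2/1) × 3.457 = 6.914 mol
V(CO2) = nRT/P = 6.914 × 62.36 × 952.15 / 17900 = 22.93 L

22.9 L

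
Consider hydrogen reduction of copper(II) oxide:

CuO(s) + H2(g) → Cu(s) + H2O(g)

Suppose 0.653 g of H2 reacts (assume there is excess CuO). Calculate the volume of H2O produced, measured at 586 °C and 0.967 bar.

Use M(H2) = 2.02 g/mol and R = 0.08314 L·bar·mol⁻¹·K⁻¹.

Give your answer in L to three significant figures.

n(H2) = 0.6530 / 2.02 = 0.3233 mol
n(H2O) = (1/1) × 0.3233 = 0.3233 mol
V = nRT/P = 0.3233 × 0.08314 × 859.15 / 0.967 = 23.88 L

23.9 L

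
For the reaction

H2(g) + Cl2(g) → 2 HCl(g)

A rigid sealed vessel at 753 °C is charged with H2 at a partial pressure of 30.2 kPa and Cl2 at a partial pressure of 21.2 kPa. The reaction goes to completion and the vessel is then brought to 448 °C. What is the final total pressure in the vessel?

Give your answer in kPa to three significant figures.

36.1 kPa

Because the vessel is rigid and T is held at 753 °C, work the stoichiometry in partial pressures (P_i = n_iRT/V).
P(Cl2) required for 30.2 kPa of H2 = (1/1) × 30.2 = 30.20 kPa; available 21.2 kPa, so Cl2 is limiting.
P(H2) remaining = 30.2 − (1/1) × 21.2 = 9.000 kPa
P(gaseous products) = (2)/1 × 21.2 = 42.40 kPa
P_total at 753 °C = 9.000 + 42.40 = 51.40 kPa
Scaling to 448 °C: P = 51.40 × 721.15/1026.15 = 36.12 kPa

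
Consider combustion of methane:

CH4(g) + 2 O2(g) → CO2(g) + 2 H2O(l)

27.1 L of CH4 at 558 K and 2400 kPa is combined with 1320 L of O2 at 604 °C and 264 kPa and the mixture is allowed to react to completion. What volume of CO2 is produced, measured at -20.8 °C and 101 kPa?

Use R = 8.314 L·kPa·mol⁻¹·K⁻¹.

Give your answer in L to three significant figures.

n(CH4) = PV/RT = (2400 × 27.1) / (8.314 × 558) = 14.02 mol
n(O2) = PV/RT = (264 × 1320) / (8.314 × 877.15) = 47.79 mol
For 14.02 mol CH4, stoichiometry requires (2/1) × 14.02 = 28.04 mol O2; 47.79 mol is available, so CH4 is limiting.
n(CO2) = (1/1) × 14.02 = 14.02 mol
V(CO2) = nRT/P = 14.02 × 8.314 × 252.35 / 101 = 291.2 L

291 L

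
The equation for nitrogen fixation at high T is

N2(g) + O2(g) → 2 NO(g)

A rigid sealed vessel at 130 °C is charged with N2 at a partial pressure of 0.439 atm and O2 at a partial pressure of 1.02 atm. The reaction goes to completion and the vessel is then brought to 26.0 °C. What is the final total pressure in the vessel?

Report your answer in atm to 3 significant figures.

1.08 atm

At constant V, partial pressures at 130 °C are proportional to moles, so apply stoichiometry directly to pressures.
P(O2) required for 0.439 atm of N2 = (1/1) × 0.439 = 0.4390 atm; available 1.02 atm, so N2 is limiting.
P(O2) remaining = 1.02 − (1/1) × 0.439 = 0.5810 atm
P(gaseous products) = (2)/1 × 0.439 = 0.8780 atm
P_total at 130 °C = 0.5810 + 0.8780 = 1.459 atm
Scaling to 26.0 °C: P = 1.459 × 299.15/403.15 = 1.083 atm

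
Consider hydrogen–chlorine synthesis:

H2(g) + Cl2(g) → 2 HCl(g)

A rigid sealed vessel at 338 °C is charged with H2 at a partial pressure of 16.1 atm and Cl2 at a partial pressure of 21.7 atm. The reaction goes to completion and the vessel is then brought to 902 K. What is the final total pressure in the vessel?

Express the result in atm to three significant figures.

55.8 atm

At constant V, partial pressures at 338 °C are proportional to moles, so apply stoichiometry directly to pressures.
P(Cl2) required for 16.1 atm of H2 = (1/1) × 16.1 = 16.10 atm; available 21.7 atm, so H2 is limiting.
P(Cl2) remaining = 21.7 − (1/1) × 16.1 = 5.600 atm
P(gaseous products) = (2)/1 × 16.1 = 32.20 atm
P_total at 338 °C = 5.600 + 32.20 = 37.80 atm
Scaling to 902 K: P = 37.80 × 902/611.15 = 55.79 atm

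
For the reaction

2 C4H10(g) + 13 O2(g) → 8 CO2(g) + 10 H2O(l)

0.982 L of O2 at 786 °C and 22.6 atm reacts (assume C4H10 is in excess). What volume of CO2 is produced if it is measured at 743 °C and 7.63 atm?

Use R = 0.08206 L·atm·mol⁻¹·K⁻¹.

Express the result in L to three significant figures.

n(O2) = PV/RT = (22.6 × 0.982) / (0.08206 × 1059.15) = 0.2553 mol
n(CO2) = (8/13) × 0.2553 = 0.1571 mol
V = nRT/P = 0.1571 × 0.08206 × 1016.15 / 7.63 = 1.717 L

1.72 L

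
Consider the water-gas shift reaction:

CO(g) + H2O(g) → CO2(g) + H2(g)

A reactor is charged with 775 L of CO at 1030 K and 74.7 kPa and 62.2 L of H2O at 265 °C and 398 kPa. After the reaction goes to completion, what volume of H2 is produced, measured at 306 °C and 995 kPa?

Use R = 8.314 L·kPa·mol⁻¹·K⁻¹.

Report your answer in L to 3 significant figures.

26.8 L

n(CO) = PV/RT = (74.7 × 775) / (8.314 × 1030) = 6.760 mol
n(H2O) = PV/RT = (398 × 62.2) / (8.314 × 538.15) = 5.533 mol
For 6.760 mol CO, stoichiometry requires (1/1) × 6.760 = 6.760 mol H2O; 5.533 mol is available, so H2O is limiting.
n(H2) = (1/1) × 5.533 = 5.533 mol
V(H2) = nRT/P = 5.533 × 8.314 × 579.15 / 995 = 26.78 L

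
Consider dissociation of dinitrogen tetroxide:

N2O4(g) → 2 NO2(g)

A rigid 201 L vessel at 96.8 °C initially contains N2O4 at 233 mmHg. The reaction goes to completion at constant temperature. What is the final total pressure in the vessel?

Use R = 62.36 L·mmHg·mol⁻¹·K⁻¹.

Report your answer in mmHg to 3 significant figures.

At constant T and V, P ∝ n(gas): 1 mol gas → 2 mol gas.
P_final = (2/1) × 233 = 466.0 mmHg

466 mmHg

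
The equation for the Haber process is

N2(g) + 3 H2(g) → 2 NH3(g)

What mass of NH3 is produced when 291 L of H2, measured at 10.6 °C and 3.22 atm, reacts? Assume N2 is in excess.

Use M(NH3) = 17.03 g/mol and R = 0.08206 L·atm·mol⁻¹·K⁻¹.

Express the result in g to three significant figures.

n(H2) = PV/RT = (3.22 × 291) / (0.08206 × 283.75) = 40.24 mol
n(NH3) = (2/3) × 40.24 = 26.83 mol
m(NH3) = 26.83 × 17.03 = 456.9 g

457 g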